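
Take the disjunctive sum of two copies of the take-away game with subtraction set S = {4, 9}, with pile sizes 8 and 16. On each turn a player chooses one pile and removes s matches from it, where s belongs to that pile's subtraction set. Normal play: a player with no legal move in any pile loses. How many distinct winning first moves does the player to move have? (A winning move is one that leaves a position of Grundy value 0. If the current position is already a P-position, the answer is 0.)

0

All piles use S = {4, 9}:
G(0) = 0
G(1) = mex{} = 0
G(2) = mex{} = 0
G(3) = mex{} = 0
G(4) = mex{0} = 1
G(5) = mex{0} = 1
G(6) = mex{0} = 1
G(7) = mex{0} = 1
G(8) = mex{1} = 0
G(9) = mex{1,0} = 2
G(10) = mex{1,0} = 2
G(11) = mex{1,0} = 2
G(12) = mex{0,0} = 1
G(13) = mex{2,1} = 0
G(14) = mex{2,1} = 0
G(15) = mex{2,1} = 0
G(16) = mex{1,1} = 0
Pile A: G(8) = 0.
Pile B: G(16) = 0.
Combined Grundy value = 0 ⊕ 0 = 0.
A winning move leaves total XOR = 0, i.e. changes one component's Grundy value g to g ⊕ X where X is the current total.
Pile A: target g' = 0⊕0 = 0, but every legal move changes the Grundy value (mex property), so 0 moves.
Pile B: target g' = 0⊕0 = 0, but every legal move changes the Grundy value (mex property), so 0 moves.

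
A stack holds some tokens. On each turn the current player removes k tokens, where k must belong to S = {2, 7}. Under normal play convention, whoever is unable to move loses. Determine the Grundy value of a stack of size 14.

0

G(0) = 0
G(1) = mex{} = 0
G(2) = mex{0} = 1
G(3) = mex{0} = 1
G(4) = mex{1} = 0
G(5) = mex{1} = 0
G(6) = mex{0} = 1
G(7) = mex{0,0} = 1
G(8) = mex{1,0} = 2
G(9) = mex{1,1} = 0
G(10) = mex{2,1} = 0
G(11) = mex{0,0} = 1
G(12) = mex{0,0} = 1
G(13) = mex{1,1} = 0
G(14) = mex{1,1} = 0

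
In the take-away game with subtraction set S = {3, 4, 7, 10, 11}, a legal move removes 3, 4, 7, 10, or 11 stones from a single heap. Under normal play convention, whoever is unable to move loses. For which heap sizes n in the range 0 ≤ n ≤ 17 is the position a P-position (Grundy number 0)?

0, 1, 2, 14, 15, 16

G(0) = 0
G(1) = mex{} = 0
G(2) = mex{} = 0
G(3) = mex{0} = 1
G(4) = mex{0,0} = 1
G(5) = mex{0,0} = 1
G(6) = mex{1,0} = 2
G(7) = mex{1,1,0} = 2
G(8) = mex{1,1,0} = 2
G(9) = mex{2,1,0} = 3
G(10) = mex{2,2,1,0} = 3
G(11) = mex{2,2,1,0,0} = 3
G(12) = mex{3,2,1,0,0} = 4
G(13) = mex{3,3,2,1,0} = 4
G(14) = mex{3,3,2,1,1} = 0
G(15) = mex{4,3,2,1,1} = 0
G(16) = mex{4,4,3,2,1} = 0
G(17) = mex{0,4,3,2,2} = 1
P-positions are exactly the n with G(n) = 0.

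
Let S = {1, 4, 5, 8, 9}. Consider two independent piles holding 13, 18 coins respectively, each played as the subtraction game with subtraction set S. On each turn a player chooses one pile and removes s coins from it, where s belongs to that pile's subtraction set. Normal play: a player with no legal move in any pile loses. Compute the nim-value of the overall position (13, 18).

All piles use S = {1, 4, 5, 8, 9}:
n :  0  1  2  3  4  5  6  7  8  9 10 11 12 13 14 15 16 17 18
G :  0  1  0  1  2  3  2  3  4  5  4  5  0  1  0  1  2  3  2
Pile A: G(13) = 1.
Pile B: G(18) = 2.
Combined Grundy value = 1 ⊕ 2 = 3.

3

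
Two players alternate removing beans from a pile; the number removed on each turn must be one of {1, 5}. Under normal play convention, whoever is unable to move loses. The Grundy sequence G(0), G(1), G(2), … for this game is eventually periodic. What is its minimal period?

G(0) = 0
G(1) = mex{0} = 1
G(2) = mex{1} = 0
G(3) = mex{0} = 1
G(4) = mex{1} = 0
G(5) = mex{0,0} = 1
G(6) = mex{1,1} = 0
G(7) = mex{0,0} = 1
G(8) = mex{1,1} = 0
G(9) = mex{0,0} = 1
G(10) = mex{1,1} = 0
G(11) = mex{0,0} = 1
G(12) = mex{1,1} = 0
G(13) = mex{0,0} = 1
G(14) = mex{1,1} = 0
G(n+2) = G(n) holds for n = 0,…,4 (a full window of length max(S) = 5), so the sequence is purely periodic with period 2.

2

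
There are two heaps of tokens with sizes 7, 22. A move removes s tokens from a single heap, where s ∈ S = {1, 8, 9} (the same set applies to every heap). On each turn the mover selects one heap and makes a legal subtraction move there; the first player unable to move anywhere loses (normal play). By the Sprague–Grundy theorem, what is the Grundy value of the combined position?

1

All heaps use S = {1, 8, 9}:
G(0) = 0
G(1) = mex{0} = 1
G(2) = mex{1} = 0
G(3) = mex{0} = 1
G(4) = mex{1} = 0
G(5) = mex{0} = 1
G(6) = mex{1} = 0
G(7) = mex{0} = 1
G(8) = mex{1,0} = 2
G(9) = mex{2,1,0} = 3
G(10) = mex{3,0,1} = 2
G(11) = mex{2,1,0} = 3
G(12) = mex{3,0,1} = 2
G(13) = mex{2,1,0} = 3
G(14) = mex{3,0,1} = 2
G(15) = mex{2,1,0} = 3
G(16) = mex{3,2,1} = 0
G(17) = mex{0,3,2} = 1
G(18) = mex{1,2,3} = 0
G(19) = mex{0,3,2} = 1
G(20) = mex{1,2,3} = 0
G(21) = mex{0,3,2} = 1
G(22) = mex{1,2,3} = 0
Heap A: G(7) = 1.
Heap B: G(22) = 0.
Combined Grundy value = 1 ⊕ 0 = 1.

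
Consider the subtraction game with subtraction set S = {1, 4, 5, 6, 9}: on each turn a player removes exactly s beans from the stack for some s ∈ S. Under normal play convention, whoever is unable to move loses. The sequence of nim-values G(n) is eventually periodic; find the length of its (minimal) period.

10

G(0) = 0
G(1) = mex{0} = 1
G(2) = mex{1} = 0
G(3) = mex{0} = 1
G(4) = mex{1,0} = 2
G(5) = mex{2,1,0} = 3
G(6) = mex{3,0,1,0} = 2
G(7) = mex{2,1,0,1} = 3
G(8) = mex{3,2,1,0} = 4
G(9) = mex{4,3,2,1,0} = 5
G(10) = mex{5,2,3,2,1} = 0
G(11) = mex{0,3,2,3,0} = 1
G(12) = mex{1,4,3,2,1} = 0
G(13) = mex{0,5,4,3,2} = 1
G(14) = mex{1,0,5,4,3} = 2
G(15) = mex{2,1,0,5,2} = 3
G(16) = mex{3,0,1,0,3} = 2
G(17) = mex{2,1,0,1,4} = 3
G(18) = mex{3,2,1,0,5} = 4
G(19) = mex{4,3,2,1,0} = 5
G(20) = mex{5,2,3,2,1} = 0
G(21) = mex{0,3,2,3,0} = 1
G(n+10) = G(n) holds for n = 0,…,8 (a full window of length max(S) = 9), so the sequence is purely periodic with period 10.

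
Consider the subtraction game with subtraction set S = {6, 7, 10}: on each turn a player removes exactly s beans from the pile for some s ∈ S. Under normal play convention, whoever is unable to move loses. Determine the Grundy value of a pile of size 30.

n :  0  1  2  3  4  5  6  7  8  9 10 11 12 13 14 15 16 17 18 19 20 21 22 23 24 25 26 27 28 29 30
G :  0  0  0  0  0  0  1  1  1  1  1  1  2  2  2  2  0  0  0  0  0  0  1  1  1  1  1  1  2  2  2

2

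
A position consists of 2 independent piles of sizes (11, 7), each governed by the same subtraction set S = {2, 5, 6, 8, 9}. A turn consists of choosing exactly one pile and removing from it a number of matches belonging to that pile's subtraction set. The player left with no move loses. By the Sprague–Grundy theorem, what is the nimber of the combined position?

3

All piles use S = {2, 5, 6, 8, 9}:
G(0) = 0
G(1) = mex{} = 0
G(2) = mex{0} = 1
G(3) = mex{0} = 1
G(4) = mex{1} = 0
G(5) = mex{1,0} = 2
G(6) = mex{0,0,0} = 1
G(7) = mex{2,1,0} = 3
G(8) = mex{1,1,1,0} = 2
G(9) = mex{3,0,1,0,0} = 2
G(10) = mex{2,2,0,1,0} = 3
G(11) = mex{2,1,2,1,1} = 0
Pile A: G(11) = 0.
Pile B: G(7) = 3.
Combined Grundy value = 0 ⊕ 3 = 3.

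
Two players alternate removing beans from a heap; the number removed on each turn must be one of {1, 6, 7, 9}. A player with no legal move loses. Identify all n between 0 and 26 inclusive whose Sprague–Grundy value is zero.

G(0) = 0
G(1) = mex{0} = 1
G(2) = mex{1} = 0
G(3) = mex{0} = 1
G(4) = mex{1} = 0
G(5) = mex{0} = 1
G(6) = mex{1,0} = 2
G(7) = mex{2,1,0} = 3
G(8) = mex{3,0,1} = 2
G(9) = mex{2,1,0,0} = 3
G(10) = mex{3,0,1,1} = 2
G(11) = mex{2,1,0,0} = 3
G(12) = mex{3,2,1,1} = 0
G(13) = mex{0,3,2,0} = 1
G(14) = mex{1,2,3,1} = 0
G(15) = mex{0,3,2,2} = 1
G(16) = mex{1,2,3,3} = 0
G(17) = mex{0,3,2,2} = 1
G(18) = mex{1,0,3,3} = 2
G(19) = mex{2,1,0,2} = 3
G(20) = mex{3,0,1,3} = 2
G(21) = mex{2,1,0,0} = 3
G(22) = mex{3,0,1,1} = 2
G(23) = mex{2,1,0,0} = 3
G(24) = mex{3,2,1,1} = 0
G(25) = mex{0,3,2,0} = 1
G(26) = mex{1,2,3,1} = 0
P-positions are exactly the n with G(n) = 0.

0, 2, 4, 12, 14, 16, 24, 26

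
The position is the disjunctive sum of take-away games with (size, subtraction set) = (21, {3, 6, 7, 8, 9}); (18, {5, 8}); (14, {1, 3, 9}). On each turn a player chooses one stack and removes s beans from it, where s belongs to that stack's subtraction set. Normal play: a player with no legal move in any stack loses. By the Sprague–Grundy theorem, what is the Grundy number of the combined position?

2

Stack A, S = {3, 6, 7, 8, 9}:
n :  0  1  2  3  4  5  6  7  8  9 10 11 12 13 14 15 16 17 18 19 20 21
G :  0  0  0  1  1  1  2  2  2  3  3  3  0  0  0  1  1  1  2  2  2  3
G_A(21) = 3.
Stack B, S = {5, 8}:
G(0) = 0
G(1) = mex{} = 0
G(2) = mex{} = 0
G(3) = mex{} = 0
G(4) = mex{} = 0
G(5) = mex{0} = 1
G(6) = mex{0} = 1
G(7) = mex{0} = 1
G(8) = mex{0,0} = 1
G(9) = mex{0,0} = 1
G(10) = mex{1,0} = 2
G(11) = mex{1,0} = 2
G(12) = mex{1,0} = 2
G(13) = mex{1,1} = 0
G(14) = mex{1,1} = 0
G(15) = mex{2,1} = 0
G(16) = mex{2,1} = 0
G(17) = mex{2,1} = 0
G(18) = mex{0,2} = 1
G_B(18) = 1.
Stack C, S = {1, 3, 9}:
n :  0  1  2  3  4  5  6  7  8  9 10 11 12 13 14
G :  0  1  0  1  0  1  0  1  0  1  0  1  0  1  0
G_C(14) = 0.
Combined Grundy value = 3 ⊕ 1 ⊕ 0 = 2.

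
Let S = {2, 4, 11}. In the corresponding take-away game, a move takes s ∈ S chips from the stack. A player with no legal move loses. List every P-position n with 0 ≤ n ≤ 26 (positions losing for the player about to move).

n :  0  1  2  3  4  5  6  7  8  9 10 11 12 13 14 15 16 17 18 19 20 21 22 23 24 25 26
G :  0  0  1  1  2  2  0  0  1  1  2  2  3  0  0  1  1  2  2  0  0  1  1  2  2  3  0
P-positions are exactly the n with G(n) = 0.

0, 1, 6, 7, 13, 14, 19, 20, 26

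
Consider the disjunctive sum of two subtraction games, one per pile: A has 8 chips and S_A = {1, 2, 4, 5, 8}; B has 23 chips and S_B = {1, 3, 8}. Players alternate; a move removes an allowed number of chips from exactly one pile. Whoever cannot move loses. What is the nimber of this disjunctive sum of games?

3

Pile A, S = {1, 2, 4, 5, 8}:
n : 0 1 2 3 4 5 6 7 8
G : 0 1 2 0 1 2 0 1 2
G_A(8) = 2.
Pile B, S = {1, 3, 8}:
G(0) = 0
G(1) = mex{0} = 1
G(2) = mex{1} = 0
G(3) = mex{0,0} = 1
G(4) = mex{1,1} = 0
G(5) = mex{0,0} = 1
G(6) = mex{1,1} = 0
G(7) = mex{0,0} = 1
G(8) = mex{1,1,0} = 2
G(9) = mex{2,0,1} = 3
G(10) = mex{3,1,0} = 2
G(11) = mex{2,2,1} = 0
G(12) = mex{0,3,0} = 1
G(13) = mex{1,2,1} = 0
G(14) = mex{0,0,0} = 1
G(15) = mex{1,1,1} = 0
G(16) = mex{0,0,2} = 1
G(17) = mex{1,1,3} = 0
G(18) = mex{0,0,2} = 1
G(19) = mex{1,1,0} = 2
G(20) = mex{2,0,1} = 3
G(21) = mex{3,1,0} = 2
G(22) = mex{2,2,1} = 0
G(23) = mex{0,3,0} = 1
G_B(23) = 1.
Combined Grundy value = 2 ⊕ 1 = 3.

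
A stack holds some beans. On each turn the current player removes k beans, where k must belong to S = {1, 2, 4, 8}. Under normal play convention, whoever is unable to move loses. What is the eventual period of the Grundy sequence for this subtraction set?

n :  0  1  2  3  4  5  6  7  8  9 10 11 12 13 14
G :  0  1  2  0  1  2  0  1  2  0  1  2  0  1  2
G(n+3) = G(n) holds for n = 0,…,7 (a full window of length max(S) = 8), so the sequence is purely periodic with period 3.

3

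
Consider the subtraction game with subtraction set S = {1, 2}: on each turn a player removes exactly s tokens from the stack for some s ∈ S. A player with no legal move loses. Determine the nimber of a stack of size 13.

1

n :  0  1  2  3  4  5  6  7  8  9 10 11 12 13
G :  0  1  2  0  1  2  0  1  2  0  1  2  0  1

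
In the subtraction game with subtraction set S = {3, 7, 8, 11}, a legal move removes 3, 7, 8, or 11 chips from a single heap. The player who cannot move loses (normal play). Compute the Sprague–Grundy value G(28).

1

G(0) = 0
G(1) = mex{} = 0
G(2) = mex{} = 0
G(3) = mex{0} = 1
G(4) = mex{0} = 1
G(5) = mex{0} = 1
G(6) = mex{1} = 0
G(7) = mex{1,0} = 2
G(8) = mex{1,0,0} = 2
G(9) = mex{0,0,0} = 1
G(10) = mex{2,1,0} = 3
G(11) = mex{2,1,1,0} = 3
G(12) = mex{1,1,1,0} = 2
G(13) = mex{3,0,1,0} = 2
G(14) = mex{3,2,0,1} = 4
G(15) = mex{2,2,2,1} = 0
G(16) = mex{2,1,2,1} = 0
G(17) = mex{4,3,1,0} = 2
G(18) = mex{0,3,3,2} = 1
G(19) = mex{0,2,3,2} = 1
G(20) = mex{2,2,2,1} = 0
G(21) = mex{1,4,2,3} = 0
G(22) = mex{1,0,4,3} = 2
G(23) = mex{0,0,0,2} = 1
G(24) = mex{0,2,0,2} = 1
G(25) = mex{2,1,2,4} = 0
G(26) = mex{1,1,1,0} = 2
G(27) = mex{1,0,1,0} = 2
G(28) = mex{0,0,0,2} = 1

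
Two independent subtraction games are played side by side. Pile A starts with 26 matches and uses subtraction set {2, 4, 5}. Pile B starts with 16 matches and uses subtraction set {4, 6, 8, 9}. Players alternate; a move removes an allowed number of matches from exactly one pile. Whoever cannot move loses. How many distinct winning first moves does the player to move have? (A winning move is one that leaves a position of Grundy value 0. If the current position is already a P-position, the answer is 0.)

4

Pile A, S = {2, 4, 5}:
n :  0  1  2  3  4  5  6  7  8  9 10 11 12 13 14 15 16 17 18 19 20 21 22 23 24 25 26
G :  0  0  1  1  2  2  3  0  0  1  1  2  2  3  0  0  1  1  2  2  3  0  0  1  1  2  2
G_A(26) = 2.
Pile B, S = {4, 6, 8, 9}:
n :  0  1  2  3  4  5  6  7  8  9 10 11 12 13 14 15 16
G :  0  0  0  0  1  1  1  1  2  2  2  2  3  0  0  0  0
G_B(16) = 0.
Combined Grundy value = 2 ⊕ 0 = 2.
A winning move leaves total XOR = 0, i.e. changes one component's Grundy value g to g ⊕ X where X is the current total.
Pile A: need g' = 2⊕2 = 0. Options: 26−2→G=1, 26−4→G=0, 26−5→G=0. Hits: 2.
Pile B: need g' = 0⊕2 = 2. Options: 16−4→G=3, 16−6→G=2, 16−8→G=2, 16−9→G=1. Hits: 2.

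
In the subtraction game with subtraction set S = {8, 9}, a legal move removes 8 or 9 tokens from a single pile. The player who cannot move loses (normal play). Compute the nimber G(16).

n :  0  1  2  3  4  5  6  7  8  9 10 11 12 13 14 15 16
G :  0  0  0  0  0  0  0  0  1  1  1  1  1  1  1  1  2

2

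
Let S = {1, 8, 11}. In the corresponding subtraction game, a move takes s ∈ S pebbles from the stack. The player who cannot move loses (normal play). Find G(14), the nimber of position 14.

3

n :  0  1  2  3  4  5  6  7  8  9 10 11 12 13 14
G :  0  1  0  1  0  1  0  1  2  0  1  2  3  2  3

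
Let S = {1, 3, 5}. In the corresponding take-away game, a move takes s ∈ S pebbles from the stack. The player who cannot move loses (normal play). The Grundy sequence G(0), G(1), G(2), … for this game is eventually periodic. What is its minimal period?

2

n :  0  1  2  3  4  5  6  7  8  9 10 11 12 13 14
G :  0  1  0  1  0  1  0  1  0  1  0  1  0  1  0
G(n+2) = G(n) holds for n = 0,…,4 (a full window of length max(S) = 5), so the sequence is purely periodic with period 2.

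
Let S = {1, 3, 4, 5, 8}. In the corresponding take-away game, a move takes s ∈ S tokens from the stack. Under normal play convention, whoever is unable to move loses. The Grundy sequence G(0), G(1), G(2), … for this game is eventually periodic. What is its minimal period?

n :  0  1  2  3  4  5  6  7  8  9 10 11 12 13 14 15 16 17 18 19
G :  0  1  0  1  2  3  2  3  4  0  1  0  1  2  3  2  3  4  0  1
G(n+9) = G(n) holds for n = 0,…,7 (a full window of length max(S) = 8), so the sequence is purely periodic with period 9.

9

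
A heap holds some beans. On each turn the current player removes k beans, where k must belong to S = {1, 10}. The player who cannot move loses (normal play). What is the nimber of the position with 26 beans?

0

n :  0  1  2  3  4  5  6  7  8  9 10 11 12 13 14 15 16 17 18 19 20 21 22 23 24 25 26
G :  0  1  0  1  0  1  0  1  0  1  2  0  1  0  1  0  1  0  1  0  1  2  0  1  0  1  0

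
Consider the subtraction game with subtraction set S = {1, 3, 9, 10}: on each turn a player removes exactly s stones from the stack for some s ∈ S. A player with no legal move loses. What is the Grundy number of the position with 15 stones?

3

n :  0  1  2  3  4  5  6  7  8  9 10 11 12 13 14 15
G :  0  1  0  1  0  1  0  1  0  1  2  3  2  3  2  3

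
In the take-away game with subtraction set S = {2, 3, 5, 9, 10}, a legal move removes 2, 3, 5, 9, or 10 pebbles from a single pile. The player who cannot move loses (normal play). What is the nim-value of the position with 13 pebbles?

G(0) = 0
G(1) = mex{} = 0
G(2) = mex{0} = 1
G(3) = mex{0,0} = 1
G(4) = mex{1,0} = 2
G(5) = mex{1,1,0} = 2
G(6) = mex{2,1,0} = 3
G(7) = mex{2,2,1} = 0
G(8) = mex{3,2,1} = 0
G(9) = mex{0,3,2,0} = 1
G(10) = mex{0,0,2,0,0} = 1
G(11) = mex{1,0,3,1,0} = 2
G(12) = mex{1,1,0,1,1} = 2
G(13) = mex{2,1,0,2,1} = 3

3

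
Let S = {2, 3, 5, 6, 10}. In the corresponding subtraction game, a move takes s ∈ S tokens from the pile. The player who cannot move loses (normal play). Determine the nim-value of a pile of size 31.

3

n :  0  1  2  3  4  5  6  7  8  9 10 11 12 13 14 15 16 17 18 19 20 21 22 23 24 25 26 27 28 29 30 31
G :  0  0  1  1  2  2  3  3  0  0  1  1  2  2  3  3  0  0  1  1  2  2  3  3  0  0  1  1  2  2  3  3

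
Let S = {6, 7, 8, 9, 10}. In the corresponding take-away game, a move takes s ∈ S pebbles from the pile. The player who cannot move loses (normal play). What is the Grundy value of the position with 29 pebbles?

n :  0  1  2  3  4  5  6  7  8  9 10 11 12 13 14 15 16 17 18 19 20 21 22 23 24 25 26 27 28 29
G :  0  0  0  0  0  0  1  1  1  1  1  1  2  2  2  2  0  0  0  0  0  0  1  1  1  1  1  1  2  2

2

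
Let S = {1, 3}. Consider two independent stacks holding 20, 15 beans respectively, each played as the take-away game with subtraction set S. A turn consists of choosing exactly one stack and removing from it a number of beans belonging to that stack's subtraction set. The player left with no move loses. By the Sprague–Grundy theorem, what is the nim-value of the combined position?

1

All stacks use S = {1, 3}:
n :  0  1  2  3  4  5  6  7  8  9 10 11 12 13 14 15 16 17 18 19 20
G :  0  1  0  1  0  1  0  1  0  1  0  1  0  1  0  1  0  1  0  1  0
Stack A: G(20) = 0.
Stack B: G(15) = 1.
Combined Grundy value = 0 ⊕ 1 = 1.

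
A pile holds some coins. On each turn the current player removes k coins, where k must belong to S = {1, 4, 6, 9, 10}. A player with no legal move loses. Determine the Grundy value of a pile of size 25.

0

G(0) = 0
G(1) = mex{0} = 1
G(2) = mex{1} = 0
G(3) = mex{0} = 1
G(4) = mex{1,0} = 2
G(5) = mex{2,1} = 0
G(6) = mex{0,0,0} = 1
G(7) = mex{1,1,1} = 0
G(8) = mex{0,2,0} = 1
G(9) = mex{1,0,1,0} = 2
G(10) = mex{2,1,2,1,0} = 3
G(11) = mex{3,0,0,0,1} = 2
G(12) = mex{2,1,1,1,0} = 3
G(13) = mex{3,2,0,2,1} = 4
G(14) = mex{4,3,1,0,2} = 5
G(15) = mex{5,2,2,1,0} = 3
G(16) = mex{3,3,3,0,1} = 2
G(17) = mex{2,4,2,1,0} = 3
G(18) = mex{3,5,3,2,1} = 0
G(19) = mex{0,3,4,3,2} = 1
G(20) = mex{1,2,5,2,3} = 0
G(21) = mex{0,3,3,3,2} = 1
G(22) = mex{1,0,2,4,3} = 5
G(23) = mex{5,1,3,5,4} = 0
G(24) = mex{0,0,0,3,5} = 1
G(25) = mex{1,1,1,2,3} = 0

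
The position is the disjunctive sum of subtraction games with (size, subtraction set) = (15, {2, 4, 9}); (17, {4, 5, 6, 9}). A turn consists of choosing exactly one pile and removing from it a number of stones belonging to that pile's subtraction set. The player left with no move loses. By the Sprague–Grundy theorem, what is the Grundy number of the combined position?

Pile A, S = {2, 4, 9}:
G(0) = 0
G(1) = mex{} = 0
G(2) = mex{0} = 1
G(3) = mex{0} = 1
G(4) = mex{1,0} = 2
G(5) = mex{1,0} = 2
G(6) = mex{2,1} = 0
G(7) = mex{2,1} = 0
G(8) = mex{0,2} = 1
G(9) = mex{0,2,0} = 1
G(10) = mex{1,0,0} = 2
G(11) = mex{1,0,1} = 2
G(12) = mex{2,1,1} = 0
G(13) = mex{2,1,2} = 0
G(14) = mex{0,2,2} = 1
G(15) = mex{0,2,0} = 1
G_A(15) = 1.
Pile B, S = {4, 5, 6, 9}:
n :  0  1  2  3  4  5  6  7  8  9 10 11 12 13 14 15 16 17
G :  0  0  0  0  1  1  1  1  2  2  2  2  3  0  0  0  0  1
G_B(17) = 1.
Combined Grundy value = 1 ⊕ 1 = 0.

0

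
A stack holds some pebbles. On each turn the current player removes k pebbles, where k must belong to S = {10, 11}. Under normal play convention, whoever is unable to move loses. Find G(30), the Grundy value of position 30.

G(0) = 0
G(1) = mex{} = 0
G(2) = mex{} = 0
G(3) = mex{} = 0
G(4) = mex{} = 0
G(5) = mex{} = 0
G(6) = mex{} = 0
G(7) = mex{} = 0
G(8) = mex{} = 0
G(9) = mex{} = 0
G(10) = mex{0} = 1
G(11) = mex{0,0} = 1
G(12) = mex{0,0} = 1
G(13) = mex{0,0} = 1
G(14) = mex{0,0} = 1
G(15) = mex{0,0} = 1
G(16) = mex{0,0} = 1
G(17) = mex{0,0} = 1
G(18) = mex{0,0} = 1
G(19) = mex{0,0} = 1
G(20) = mex{1,0} = 2
G(21) = mex{1,1} = 0
G(22) = mex{1,1} = 0
G(23) = mex{1,1} = 0
G(24) = mex{1,1} = 0
G(25) = mex{1,1} = 0
G(26) = mex{1,1} = 0
G(27) = mex{1,1} = 0
G(28) = mex{1,1} = 0
G(29) = mex{1,1} = 0
G(30) = mex{2,1} = 0

0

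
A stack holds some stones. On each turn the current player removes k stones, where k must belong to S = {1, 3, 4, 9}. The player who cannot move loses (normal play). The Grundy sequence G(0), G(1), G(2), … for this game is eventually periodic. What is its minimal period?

n :  0  1  2  3  4  5  6  7  8  9 10 11 12 13 14 15 16 17 18 19 20 21 22 23 24 25
G :  0  1  0  1  2  3  2  0  1  4  3  2  0  1  0  1  2  3  2  0  1  4  3  2  0  1
G(n+12) = G(n) holds for n = 0,…,8 (a full window of length max(S) = 9), so the sequence is purely periodic with period 12.

12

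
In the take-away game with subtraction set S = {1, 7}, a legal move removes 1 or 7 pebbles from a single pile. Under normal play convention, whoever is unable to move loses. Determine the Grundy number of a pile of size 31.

1

n :  0  1  2  3  4  5  6  7  8  9 10 11 12 13 14 15 16 17 18 19 20 21 22 23 24 25 26 27 28 29 30 31
G :  0  1  0  1  0  1  0  1  0  1  0  1  0  1  0  1  0  1  0  1  0  1  0  1  0  1  0  1  0  1  0  1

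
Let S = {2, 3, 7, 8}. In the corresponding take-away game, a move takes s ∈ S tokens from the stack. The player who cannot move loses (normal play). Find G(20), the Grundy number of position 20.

0

G(0) = 0
G(1) = mex{} = 0
G(2) = mex{0} = 1
G(3) = mex{0,0} = 1
G(4) = mex{1,0} = 2
G(5) = mex{1,1} = 0
G(6) = mex{2,1} = 0
G(7) = mex{0,2,0} = 1
G(8) = mex{0,0,0,0} = 1
G(9) = mex{1,0,1,0} = 2
G(10) = mex{1,1,1,1} = 0
G(11) = mex{2,1,2,1} = 0
G(12) = mex{0,2,0,2} = 1
G(13) = mex{0,0,0,0} = 1
G(14) = mex{1,0,1,0} = 2
G(15) = mex{1,1,1,1} = 0
G(16) = mex{2,1,2,1} = 0
G(17) = mex{0,2,0,2} = 1
G(18) = mex{0,0,0,0} = 1
G(19) = mex{1,0,1,0} = 2
G(20) = mex{1,1,1,1} = 0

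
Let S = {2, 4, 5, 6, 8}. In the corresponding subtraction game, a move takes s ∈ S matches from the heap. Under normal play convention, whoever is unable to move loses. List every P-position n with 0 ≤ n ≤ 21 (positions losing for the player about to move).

n :  0  1  2  3  4  5  6  7  8  9 10 11 12 13 14 15 16 17 18 19 20 21
G :  0  0  1  1  2  2  3  3  4  4  0  0  1  1  2  2  3  3  4  4  0  0
P-positions are exactly the n with G(n) = 0.

0, 1, 10, 11, 20, 21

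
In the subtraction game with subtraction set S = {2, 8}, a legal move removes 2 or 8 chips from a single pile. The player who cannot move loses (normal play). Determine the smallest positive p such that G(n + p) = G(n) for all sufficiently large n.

G(0) = 0
G(1) = mex{} = 0
G(2) = mex{0} = 1
G(3) = mex{0} = 1
G(4) = mex{1} = 0
G(5) = mex{1} = 0
G(6) = mex{0} = 1
G(7) = mex{0} = 1
G(8) = mex{1,0} = 2
G(9) = mex{1,0} = 2
G(10) = mex{2,1} = 0
G(11) = mex{2,1} = 0
G(12) = mex{0,0} = 1
G(13) = mex{0,0} = 1
G(14) = mex{1,1} = 0
G(15) = mex{1,1} = 0
G(16) = mex{0,2} = 1
G(17) = mex{0,2} = 1
G(18) = mex{1,0} = 2
G(19) = mex{1,0} = 2
G(20) = mex{2,1} = 0
G(21) = mex{2,1} = 0
G(n+10) = G(n) holds for n = 0,…,7 (a full window of length max(S) = 8), so the sequence is purely periodic with period 10.

10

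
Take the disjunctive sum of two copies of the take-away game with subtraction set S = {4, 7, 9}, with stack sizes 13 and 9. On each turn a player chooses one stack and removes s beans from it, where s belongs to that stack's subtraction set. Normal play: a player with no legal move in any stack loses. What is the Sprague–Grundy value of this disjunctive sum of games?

All stacks use S = {4, 7, 9}:
G(0) = 0
G(1) = mex{} = 0
G(2) = mex{} = 0
G(3) = mex{} = 0
G(4) = mex{0} = 1
G(5) = mex{0} = 1
G(6) = mex{0} = 1
G(7) = mex{0,0} = 1
G(8) = mex{1,0} = 2
G(9) = mex{1,0,0} = 2
G(10) = mex{1,0,0} = 2
G(11) = mex{1,1,0} = 2
G(12) = mex{2,1,0} = 3
G(13) = mex{2,1,1} = 0
Stack A: G(13) = 0.
Stack B: G(9) = 2.
Combined Grundy value = 0 ⊕ 2 = 2.

2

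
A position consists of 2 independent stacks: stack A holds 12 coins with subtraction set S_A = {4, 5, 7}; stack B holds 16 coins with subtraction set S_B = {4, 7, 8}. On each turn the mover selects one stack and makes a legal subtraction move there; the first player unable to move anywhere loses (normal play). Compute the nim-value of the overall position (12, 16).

1

Stack A, S = {4, 5, 7}:
G(0) = 0
G(1) = mex{} = 0
G(2) = mex{} = 0
G(3) = mex{} = 0
G(4) = mex{0} = 1
G(5) = mex{0,0} = 1
G(6) = mex{0,0} = 1
G(7) = mex{0,0,0} = 1
G(8) = mex{1,0,0} = 2
G(9) = mex{1,1,0} = 2
G(10) = mex{1,1,0} = 2
G(11) = mex{1,1,1} = 0
G(12) = mex{2,1,1} = 0
G_A(12) = 0.
Stack B, S = {4, 7, 8}:
n :  0  1  2  3  4  5  6  7  8  9 10 11 12 13 14 15 16
G :  0  0  0  0  1  1  1  1  2  2  2  2  0  0  0  0  1
G_B(16) = 1.
Combined Grundy value = 0 ⊕ 1 = 1.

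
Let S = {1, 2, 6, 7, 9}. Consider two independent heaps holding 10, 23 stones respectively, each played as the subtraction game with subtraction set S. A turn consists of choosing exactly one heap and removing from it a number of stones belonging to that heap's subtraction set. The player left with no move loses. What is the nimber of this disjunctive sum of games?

All heaps use S = {1, 2, 6, 7, 9}:
n :  0  1  2  3  4  5  6  7  8  9 10 11 12 13 14 15 16 17 18 19 20 21 22 23
G :  0  1  2  0  1  2  3  4  0  1  2  0  1  2  3  4  0  1  2  0  1  2  3  4
Heap A: G(10) = 2.
Heap B: G(23) = 4.
Combined Grundy value = 2 ⊕ 4 = 6.

6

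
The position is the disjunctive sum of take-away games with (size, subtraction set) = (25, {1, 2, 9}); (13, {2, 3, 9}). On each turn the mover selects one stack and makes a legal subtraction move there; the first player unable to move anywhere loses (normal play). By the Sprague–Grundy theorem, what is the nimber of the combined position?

3

Stack A, S = {1, 2, 9}:
G(0) = 0
G(1) = mex{0} = 1
G(2) = mex{1,0} = 2
G(3) = mex{2,1} = 0
G(4) = mex{0,2} = 1
G(5) = mex{1,0} = 2
G(6) = mex{2,1} = 0
G(7) = mex{0,2} = 1
G(8) = mex{1,0} = 2
G(9) = mex{2,1,0} = 3
G(10) = mex{3,2,1} = 0
G(11) = mex{0,3,2} = 1
G(12) = mex{1,0,0} = 2
G(13) = mex{2,1,1} = 0
G(14) = mex{0,2,2} = 1
G(15) = mex{1,0,0} = 2
G(16) = mex{2,1,1} = 0
G(17) = mex{0,2,2} = 1
G(18) = mex{1,0,3} = 2
G(19) = mex{2,1,0} = 3
G(20) = mex{3,2,1} = 0
G(21) = mex{0,3,2} = 1
G(22) = mex{1,0,0} = 2
G(23) = mex{2,1,1} = 0
G(24) = mex{0,2,2} = 1
G(25) = mex{1,0,0} = 2
G_A(25) = 2.
Stack B, S = {2, 3, 9}:
n :  0  1  2  3  4  5  6  7  8  9 10 11 12 13
G :  0  0  1  1  2  0  0  1  1  2  2  0  0  1
G_B(13) = 1.
Combined Grundy value = 2 ⊕ 1 = 3.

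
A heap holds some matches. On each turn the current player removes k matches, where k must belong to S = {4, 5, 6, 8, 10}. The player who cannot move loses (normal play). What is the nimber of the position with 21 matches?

n :  0  1  2  3  4  5  6  7  8  9 10 11 12 13 14 15 16 17 18 19 20 21
G :  0  0  0  0  1  1  1  1  2  2  2  2  3  3  0  0  0  0  1  1  1  1

1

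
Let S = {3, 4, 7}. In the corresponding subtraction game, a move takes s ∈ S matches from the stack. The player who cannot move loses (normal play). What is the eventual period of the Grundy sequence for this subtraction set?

G(0) = 0
G(1) = mex{} = 0
G(2) = mex{} = 0
G(3) = mex{0} = 1
G(4) = mex{0,0} = 1
G(5) = mex{0,0} = 1
G(6) = mex{1,0} = 2
G(7) = mex{1,1,0} = 2
G(8) = mex{1,1,0} = 2
G(9) = mex{2,1,0} = 3
G(10) = mex{2,2,1} = 0
G(11) = mex{2,2,1} = 0
G(12) = mex{3,2,1} = 0
G(13) = mex{0,3,2} = 1
G(14) = mex{0,0,2} = 1
G(15) = mex{0,0,2} = 1
G(16) = mex{1,0,3} = 2
G(17) = mex{1,1,0} = 2
G(18) = mex{1,1,0} = 2
G(19) = mex{2,1,0} = 3
G(20) = mex{2,2,1} = 0
G(21) = mex{2,2,1} = 0
G(n+10) = G(n) holds for n = 0,…,6 (a full window of length max(S) = 7), so the sequence is purely periodic with period 10.

10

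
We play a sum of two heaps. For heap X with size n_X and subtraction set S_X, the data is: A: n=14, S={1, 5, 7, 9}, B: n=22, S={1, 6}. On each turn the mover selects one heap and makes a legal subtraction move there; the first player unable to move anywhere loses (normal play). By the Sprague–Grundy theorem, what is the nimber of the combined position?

Heap A, S = {1, 5, 7, 9}:
G(0) = 0
G(1) = mex{0} = 1
G(2) = mex{1} = 0
G(3) = mex{0} = 1
G(4) = mex{1} = 0
G(5) = mex{0,0} = 1
G(6) = mex{1,1} = 0
G(7) = mex{0,0,0} = 1
G(8) = mex{1,1,1} = 0
G(9) = mex{0,0,0,0} = 1
G(10) = mex{1,1,1,1} = 0
G(11) = mex{0,0,0,0} = 1
G(12) = mex{1,1,1,1} = 0
G(13) = mex{0,0,0,0} = 1
G(14) = mex{1,1,1,1} = 0
G_A(14) = 0.
Heap B, S = {1, 6}:
n :  0  1  2  3  4  5  6  7  8  9 10 11 12 13 14 15 16 17 18 19 20 21 22
G :  0  1  0  1  0  1  2  0  1  0  1  0  1  2  0  1  0  1  0  1  2  0  1
G_B(22) = 1.
Combined Grundy value = 0 ⊕ 1 = 1.

1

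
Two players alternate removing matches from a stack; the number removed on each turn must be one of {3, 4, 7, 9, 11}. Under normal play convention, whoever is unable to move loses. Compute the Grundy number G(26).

4

n :  0  1  2  3  4  5  6  7  8  9 10 11 12 13 14 15 16 17 18 19 20 21 22 23 24 25 26
G :  0  0  0  1  1  1  2  2  2  3  3  3  4  4  0  0  0  1  1  1  2  2  2  3  3  3  4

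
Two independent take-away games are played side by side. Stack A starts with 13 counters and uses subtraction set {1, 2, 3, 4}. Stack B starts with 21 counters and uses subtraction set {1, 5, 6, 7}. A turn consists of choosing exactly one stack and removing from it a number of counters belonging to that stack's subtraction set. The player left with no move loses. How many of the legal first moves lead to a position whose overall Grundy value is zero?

0

Stack A, S = {1, 2, 3, 4}:
G(0) = 0
G(1) = mex{0} = 1
G(2) = mex{1,0} = 2
G(3) = mex{2,1,0} = 3
G(4) = mex{3,2,1,0} = 4
G(5) = mex{4,3,2,1} = 0
G(6) = mex{0,4,3,2} = 1
G(7) = mex{1,0,4,3} = 2
G(8) = mex{2,1,0,4} = 3
G(9) = mex{3,2,1,0} = 4
G(10) = mex{4,3,2,1} = 0
G(11) = mex{0,4,3,2} = 1
G(12) = mex{1,0,4,3} = 2
G(13) = mex{2,1,0,4} = 3
G_A(13) = 3.
Stack B, S = {1, 5, 6, 7}:
G(0) = 0
G(1) = mex{0} = 1
G(2) = mex{1} = 0
G(3) = mex{0} = 1
G(4) = mex{1} = 0
G(5) = mex{0,0} = 1
G(6) = mex{1,1,0} = 2
G(7) = mex{2,0,1,0} = 3
G(8) = mex{3,1,0,1} = 2
G(9) = mex{2,0,1,0} = 3
G(10) = mex{3,1,0,1} = 2
G(11) = mex{2,2,1,0} = 3
G(12) = mex{3,3,2,1} = 0
G(13) = mex{0,2,3,2} = 1
G(14) = mex{1,3,2,3} = 0
G(15) = mex{0,2,3,2} = 1
G(16) = mex{1,3,2,3} = 0
G(17) = mex{0,0,3,2} = 1
G(18) = mex{1,1,0,3} = 2
G(19) = mex{2,0,1,0} = 3
G(20) = mex{3,1,0,1} = 2
G(21) = mex{2,0,1,0} = 3
G_B(21) = 3.
Combined Grundy value = 3 ⊕ 3 = 0.
A winning move leaves total XOR = 0, i.e. changes one component's Grundy value g to g ⊕ X where X is the current total.
Stack A: target g' = 3⊕0 = 3, but every legal move changes the Grundy value (mex property), so 0 moves.
Stack B: target g' = 3⊕0 = 3, but every legal move changes the Grundy value (mex property), so 0 moves.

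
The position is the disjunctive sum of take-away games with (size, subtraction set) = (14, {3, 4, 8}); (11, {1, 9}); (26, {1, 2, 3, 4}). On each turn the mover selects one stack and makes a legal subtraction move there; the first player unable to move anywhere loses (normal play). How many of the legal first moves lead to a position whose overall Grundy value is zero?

0

Stack A, S = {3, 4, 8}:
G(0) = 0
G(1) = mex{} = 0
G(2) = mex{} = 0
G(3) = mex{0} = 1
G(4) = mex{0,0} = 1
G(5) = mex{0,0} = 1
G(6) = mex{1,0} = 2
G(7) = mex{1,1} = 0
G(8) = mex{1,1,0} = 2
G(9) = mex{2,1,0} = 3
G(10) = mex{0,2,0} = 1
G(11) = mex{2,0,1} = 3
G(12) = mex{3,2,1} = 0
G(13) = mex{1,3,1} = 0
G(14) = mex{3,1,2} = 0
G_A(14) = 0.
Stack B, S = {1, 9}:
n :  0  1  2  3  4  5  6  7  8  9 10 11
G :  0  1  0  1  0  1  0  1  0  1  0  1
G_B(11) = 1.
Stack C, S = {1, 2, 3, 4}:
n :  0  1  2  3  4  5  6  7  8  9 10 11 12 13 14 15 16 17 18 19 20 21 22 23 24 25 26
G :  0  1  2  3  4  0  1  2  3  4  0  1  2  3  4  0  1  2  3  4  0  1  2  3  4  0  1
G_C(26) = 1.
Combined Grundy value = 0 ⊕ 1 ⊕ 1 = 0.
A winning move leaves total XOR = 0, i.e. changes one component's Grundy value g to g ⊕ X where X is the current total.
Stack A: target g' = 0⊕0 = 0, but every legal move changes the Grundy value (mex property), so 0 moves.
Stack B: target g' = 1⊕0 = 1, but every legal move changes the Grundy value (mex property), so 0 moves.
Stack C: target g' = 1⊕0 = 1, but every legal move changes the Grundy value (mex property), so 0 moves.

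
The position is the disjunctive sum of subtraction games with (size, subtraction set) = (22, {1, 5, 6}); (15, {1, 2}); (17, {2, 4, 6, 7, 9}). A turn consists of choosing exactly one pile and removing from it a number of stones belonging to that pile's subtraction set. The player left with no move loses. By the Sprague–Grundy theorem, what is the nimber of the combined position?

Pile A, S = {1, 5, 6}:
n :  0  1  2  3  4  5  6  7  8  9 10 11 12 13 14 15 16 17 18 19 20 21 22
G :  0  1  0  1  0  1  2  3  2  3  2  0  1  0  1  0  1  2  3  2  3  2  0
G_A(22) = 0.
Pile B, S = {1, 2}:
G(0) = 0
G(1) = mex{0} = 1
G(2) = mex{1,0} = 2
G(3) = mex{2,1} = 0
G(4) = mex{0,2} = 1
G(5) = mex{1,0} = 2
G(6) = mex{2,1} = 0
G(7) = mex{0,2} = 1
G(8) = mex{1,0} = 2
G(9) = mex{2,1} = 0
G(10) = mex{0,2} = 1
G(11) = mex{1,0} = 2
G(12) = mex{2,1} = 0
G(13) = mex{0,2} = 1
G(14) = mex{1,0} = 2
G(15) = mex{2,1} = 0
G_B(15) = 0.
Pile C, S = {2, 4, 6, 7, 9}:
n :  0  1  2  3  4  5  6  7  8  9 10 11 12 13 14 15 16 17
G :  0  0  1  1  2  2  3  3  4  4  5  0  0  1  1  2  2  3
G_C(17) = 3.
Combined Grundy value = 0 ⊕ 0 ⊕ 3 = 3.

3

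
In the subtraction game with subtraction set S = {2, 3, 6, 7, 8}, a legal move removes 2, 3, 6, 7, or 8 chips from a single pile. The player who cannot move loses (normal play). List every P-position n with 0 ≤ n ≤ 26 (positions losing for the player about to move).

G(0) = 0
G(1) = mex{} = 0
G(2) = mex{0} = 1
G(3) = mex{0,0} = 1
G(4) = mex{1,0} = 2
G(5) = mex{1,1} = 0
G(6) = mex{2,1,0} = 3
G(7) = mex{0,2,0,0} = 1
G(8) = mex{3,0,1,0,0} = 2
G(9) = mex{1,3,1,1,0} = 2
G(10) = mex{2,1,2,1,1} = 0
G(11) = mex{2,2,0,2,1} = 3
G(12) = mex{0,2,3,0,2} = 1
G(13) = mex{3,0,1,3,0} = 2
G(14) = mex{1,3,2,1,3} = 0
G(15) = mex{2,1,2,2,1} = 0
G(16) = mex{0,2,0,2,2} = 1
G(17) = mex{0,0,3,0,2} = 1
G(18) = mex{1,0,1,3,0} = 2
G(19) = mex{1,1,2,1,3} = 0
G(20) = mex{2,1,0,2,1} = 3
G(21) = mex{0,2,0,0,2} = 1
G(22) = mex{3,0,1,0,0} = 2
G(23) = mex{1,3,1,1,0} = 2
G(24) = mex{2,1,2,1,1} = 0
G(25) = mex{2,2,0,2,1} = 3
G(26) = mex{0,2,3,0,2} = 1
P-positions are exactly the n with G(n) = 0.

0, 1, 5, 10, 14, 15, 19, 24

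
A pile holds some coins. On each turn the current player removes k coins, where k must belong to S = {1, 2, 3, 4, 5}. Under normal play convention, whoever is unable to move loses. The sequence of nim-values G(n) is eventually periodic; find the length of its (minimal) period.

6

n :  0  1  2  3  4  5  6  7  8  9 10 11 12 13 14
G :  0  1  2  3  4  5  0  1  2  3  4  5  0  1  2
G(n+6) = G(n) holds for n = 0,…,4 (a full window of length max(S) = 5), so the sequence is purely periodic with period 6.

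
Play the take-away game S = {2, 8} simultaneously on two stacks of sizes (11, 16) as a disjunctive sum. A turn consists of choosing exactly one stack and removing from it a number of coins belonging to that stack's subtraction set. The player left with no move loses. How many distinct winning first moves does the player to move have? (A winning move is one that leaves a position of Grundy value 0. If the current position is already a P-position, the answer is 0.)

2

All stacks use S = {2, 8}:
G(0) = 0
G(1) = mex{} = 0
G(2) = mex{0} = 1
G(3) = mex{0} = 1
G(4) = mex{1} = 0
G(5) = mex{1} = 0
G(6) = mex{0} = 1
G(7) = mex{0} = 1
G(8) = mex{1,0} = 2
G(9) = mex{1,0} = 2
G(10) = mex{2,1} = 0
G(11) = mex{2,1} = 0
G(12) = mex{0,0} = 1
G(13) = mex{0,0} = 1
G(14) = mex{1,1} = 0
G(15) = mex{1,1} = 0
G(16) = mex{0,2} = 1
Stack A: G(11) = 0.
Stack B: G(16) = 1.
Combined Grundy value = 0 ⊕ 1 = 1.
A winning move leaves total XOR = 0, i.e. changes one component's Grundy value g to g ⊕ X where X is the current total.
Stack A: need g' = 0⊕1 = 1. Options: 11−2→G=2, 11−8→G=1. Hits: 1.
Stack B: need g' = 1⊕1 = 0. Options: 16−2→G=0, 16−8→G=2. Hits: 1.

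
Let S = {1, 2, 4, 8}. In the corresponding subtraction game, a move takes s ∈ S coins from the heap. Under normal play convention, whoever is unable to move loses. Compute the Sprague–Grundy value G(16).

G(0) = 0
G(1) = mex{0} = 1
G(2) = mex{1,0} = 2
G(3) = mex{2,1} = 0
G(4) = mex{0,2,0} = 1
G(5) = mex{1,0,1} = 2
G(6) = mex{2,1,2} = 0
G(7) = mex{0,2,0} = 1
G(8) = mex{1,0,1,0} = 2
G(9) = mex{2,1,2,1} = 0
G(10) = mex{0,2,0,2} = 1
G(11) = mex{1,0,1,0} = 2
G(12) = mex{2,1,2,1} = 0
G(13) = mex{0,2,0,2} = 1
G(14) = mex{1,0,1,0} = 2
G(15) = mex{2,1,2,1} = 0
G(16) = mex{0,2,0,2} = 1

1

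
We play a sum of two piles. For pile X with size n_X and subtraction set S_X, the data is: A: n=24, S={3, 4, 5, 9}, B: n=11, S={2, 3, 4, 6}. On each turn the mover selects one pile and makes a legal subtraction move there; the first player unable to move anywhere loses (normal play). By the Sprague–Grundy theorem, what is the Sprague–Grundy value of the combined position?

2

Pile A, S = {3, 4, 5, 9}:
n :  0  1  2  3  4  5  6  7  8  9 10 11 12 13 14 15 16 17 18 19 20 21 22 23 24
G :  0  0  0  1  1  1  2  2  0  3  3  1  4  2  0  0  0  1  1  1  2  2  0  3  3
G_A(24) = 3.
Pile B, S = {2, 3, 4, 6}:
G(0) = 0
G(1) = mex{} = 0
G(2) = mex{0} = 1
G(3) = mex{0,0} = 1
G(4) = mex{1,0,0} = 2
G(5) = mex{1,1,0} = 2
G(6) = mex{2,1,1,0} = 3
G(7) = mex{2,2,1,0} = 3
G(8) = mex{3,2,2,1} = 0
G(9) = mex{3,3,2,1} = 0
G(10) = mex{0,3,3,2} = 1
G(11) = mex{0,0,3,2} = 1
G_B(11) = 1.
Combined Grundy value = 3 ⊕ 1 = 2.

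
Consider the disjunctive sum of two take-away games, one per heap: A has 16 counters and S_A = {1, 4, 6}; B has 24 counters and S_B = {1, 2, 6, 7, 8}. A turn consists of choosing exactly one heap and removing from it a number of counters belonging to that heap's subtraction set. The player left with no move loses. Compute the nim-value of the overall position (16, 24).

1

Heap A, S = {1, 4, 6}:
G(0) = 0
G(1) = mex{0} = 1
G(2) = mex{1} = 0
G(3) = mex{0} = 1
G(4) = mex{1,0} = 2
G(5) = mex{2,1} = 0
G(6) = mex{0,0,0} = 1
G(7) = mex{1,1,1} = 0
G(8) = mex{0,2,0} = 1
G(9) = mex{1,0,1} = 2
G(10) = mex{2,1,2} = 0
G(11) = mex{0,0,0} = 1
G(12) = mex{1,1,1} = 0
G(13) = mex{0,2,0} = 1
G(14) = mex{1,0,1} = 2
G(15) = mex{2,1,2} = 0
G(16) = mex{0,0,0} = 1
G_A(16) = 1.
Heap B, S = {1, 2, 6, 7, 8}:
G(0) = 0
G(1) = mex{0} = 1
G(2) = mex{1,0} = 2
G(3) = mex{2,1} = 0
G(4) = mex{0,2} = 1
G(5) = mex{1,0} = 2
G(6) = mex{2,1,0} = 3
G(7) = mex{3,2,1,0} = 4
G(8) = mex{4,3,2,1,0} = 5
G(9) = mex{5,4,0,2,1} = 3
G(10) = mex{3,5,1,0,2} = 4
G(11) = mex{4,3,2,1,0} = 5
G(12) = mex{5,4,3,2,1} = 0
G(13) = mex{0,5,4,3,2} = 1
G(14) = mex{1,0,5,4,3} = 2
G(15) = mex{2,1,3,5,4} = 0
G(16) = mex{0,2,4,3,5} = 1
G(17) = mex{1,0,5,4,3} = 2
G(18) = mex{2,1,0,5,4} = 3
G(19) = mex{3,2,1,0,5} = 4
G(20) = mex{4,3,2,1,0} = 5
G(21) = mex{5,4,0,2,1} = 3
G(22) = mex{3,5,1,0,2} = 4
G(23) = mex{4,3,2,1,0} = 5
G(24) = mex{5,4,3,2,1} = 0
G_B(24) = 0.
Combined Grundy value = 1 ⊕ 0 = 1.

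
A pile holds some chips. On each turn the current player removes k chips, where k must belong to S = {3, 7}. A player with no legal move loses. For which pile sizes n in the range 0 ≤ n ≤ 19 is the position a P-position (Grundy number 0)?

n :  0  1  2  3  4  5  6  7  8  9 10 11 12 13 14 15 16 17 18 19
G :  0  0  0  1  1  1  0  2  2  1  0  0  0  1  1  1  0  2  2  1
P-positions are exactly the n with G(n) = 0.

0, 1, 2, 6, 10, 11, 12, 16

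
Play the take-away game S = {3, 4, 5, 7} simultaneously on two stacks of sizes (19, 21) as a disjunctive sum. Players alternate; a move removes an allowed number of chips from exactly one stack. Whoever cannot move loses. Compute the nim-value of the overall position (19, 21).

3

All stacks use S = {3, 4, 5, 7}:
G(0) = 0
G(1) = mex{} = 0
G(2) = mex{} = 0
G(3) = mex{0} = 1
G(4) = mex{0,0} = 1
G(5) = mex{0,0,0} = 1
G(6) = mex{1,0,0} = 2
G(7) = mex{1,1,0,0} = 2
G(8) = mex{1,1,1,0} = 2
G(9) = mex{2,1,1,0} = 3
G(10) = mex{2,2,1,1} = 0
G(11) = mex{2,2,2,1} = 0
G(12) = mex{3,2,2,1} = 0
G(13) = mex{0,3,2,2} = 1
G(14) = mex{0,0,3,2} = 1
G(15) = mex{0,0,0,2} = 1
G(16) = mex{1,0,0,3} = 2
G(17) = mex{1,1,0,0} = 2
G(18) = mex{1,1,1,0} = 2
G(19) = mex{2,1,1,0} = 3
G(20) = mex{2,2,1,1} = 0
G(21) = mex{2,2,2,1} = 0
Stack A: G(19) = 3.
Stack B: G(21) = 0.
Combined Grundy value = 3 ⊕ 0 = 3.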